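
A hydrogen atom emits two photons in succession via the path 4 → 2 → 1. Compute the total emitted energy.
12.75534 eV

The energy levels of hydrogen are E_n = -13.6057 / n² eV.

First transition (4 → 2):
ΔE₁ = |E_2 - E_4|
ΔE₁ = |-3.40142500000 - (-0.85035625000)| = 2.55106875 eV

Second transition (2 → 1):
ΔE₂ = |E_1 - E_2|
ΔE₂ = |-13.60570000000 - (-3.40142500000)| = 10.20427500 eV

Total energy released:
E_total = ΔE₁ + ΔE₂ = 2.55106875 + 10.20427500 = 12.75534 eV

Note: This equals the direct transition 4 → 1: 12.75534 eV ✓
Energy is conserved regardless of the path taken.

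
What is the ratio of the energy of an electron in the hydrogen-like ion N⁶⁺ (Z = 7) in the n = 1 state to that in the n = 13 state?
169.00

Using E_n = -13.6057 Z² / n² eV with Z = 7:

E_1 = -13.6057 × 7² / 1² = -666.6793 / 1 = -666.67930000 eV
E_13 = -13.6057 × 7² / 13² = -666.6793 / 169 = -3.94484793 eV

The ratio is:
E_1/E_13 = (-666.67930000) / (-3.94484793)
E_1/E_13 = (-666.6793/1) / (-666.6793/169)
E_1/E_13 = 169/1
E_1/E_13 = 169.00
(Note: the Z² factors cancel in the ratio.)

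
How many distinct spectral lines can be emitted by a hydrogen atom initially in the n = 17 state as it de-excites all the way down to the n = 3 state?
105

The electron can occupy levels n = 3, 4, ..., 17 during de-excitation — that is m = 17 - 3 + 1 = 15 distinct levels.

The number of distinct spectral lines equals the number of ways to choose 2 of these m levels (each pair gives one possible emission transition):

Number of lines = m(m-1)/2 = 15×14/2 = 105

These correspond to all possible transitions between the 15 levels:
17 → 16, 17 → 15, 17 → 14, 17 → 13, 17 → 12, 17 → 11, 17 → 10, 17 → 9...

Each transition produces a photon with a unique energy (and thus wavelength). This count does not depend on Z.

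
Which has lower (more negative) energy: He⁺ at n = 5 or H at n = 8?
He⁺ at n = 5 (E = -2.176912 eV)

Using E_n = -13.6057 Z² / n² eV:

He⁺ (Z = 2) at n = 5:
E = -13.6057 × 2² / 5² = -13.6057 × 4 / 25 = -2.176912000 eV

H (Z = 1) at n = 8:
E = -13.6057 × 1² / 8² = -13.6057 × 1 / 64 = -0.212589063 eV

Since -2.176912000 eV < -0.212589063 eV,
He⁺ at n = 5 is more tightly bound (requires more energy to ionize).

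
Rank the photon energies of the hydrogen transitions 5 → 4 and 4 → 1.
4 → 1

Calculate the energy for each transition:

Transition 5 → 4:
ΔE₁ = |E_4 - E_5| = |-13.6057/4² - (-13.6057/5²)|
ΔE₁ = |-0.850356250000 - (-0.544228000000)| = 0.306128250 eV

Transition 4 → 1:
ΔE₂ = |E_1 - E_4| = |-13.6057/1² - (-13.6057/4²)|
ΔE₂ = |-13.605700000000 - (-0.850356250000)| = 12.755343750 eV

Since 12.755343750 eV > 0.306128250 eV, the transition 4 → 1 emits the more energetic photon.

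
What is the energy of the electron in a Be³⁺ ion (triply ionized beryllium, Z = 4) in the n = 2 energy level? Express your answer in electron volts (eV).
-54.42 eV

The energy levels of a hydrogen-like atom are given by:
E_n = -13.6057 Z² / n² eV  (with Z = 4 for Be³⁺)

For n = 2:
E_2 = -13.6057 × 4² / 2²
E_2 = -13.6057 × 16 / 4
E_2 = -54.42 eV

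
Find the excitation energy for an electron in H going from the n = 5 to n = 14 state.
0.4748 eV

The energy levels of a hydrogen-like atom are E_n = -13.6057 eV / n².

Energy at n = 5: E_5 = -13.6057 / 5² = -0.5442280 eV
Energy at n = 14: E_14 = -13.6057 / 14² = -0.0694168 eV

The excitation energy is the difference:
ΔE = E_14 - E_5
ΔE = -0.0694168 - (-0.5442280)
ΔE = 0.4748 eV

Since this is positive, energy must be absorbed (photon absorption).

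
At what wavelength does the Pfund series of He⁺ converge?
569.540707 nm

The series limit corresponds to the transition from n = ∞ to n = 5.
This is the highest energy (shortest wavelength) transition in the Pfund series.

E_∞ = 0 eV
E_5 = -13.6057 × 2² / 5² = -2.1769120000 eV

Energy at series limit:
ΔE = E_∞ - E_5 = 0 - (-2.1769120000) = 2.1769120000 eV
λ = hc/E = 1239.84 eV·nm / 2.1769120000 eV = 569.540707 nm

This energy equals the ionization energy from the n = 5 state of He⁺.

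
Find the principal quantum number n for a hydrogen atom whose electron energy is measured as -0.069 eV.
n = 14

The exact energy levels follow E_n = -13.6057 eV / n².

The measured value (-0.069 eV) is reported to only 2 significant figures, so we must test candidate n values and see which one matches to that precision.

Candidate energies:
  n = 12:  E = -13.6057/12² = -0.09448 eV
  n = 13:  E = -13.6057/13² = -0.08051 eV
  n = 14:  E = -13.6057/14² = -0.06942 eV  ← matches
  n = 15:  E = -13.6057/15² = -0.06047 eV
  n = 16:  E = -13.6057/16² = -0.05315 eV

Checking against the measurement of -0.069 eV (2 sig figs), only n = 14 agrees:
E_14 = -0.06942 eV, which rounds to -0.069 eV ✓

Therefore n = 14.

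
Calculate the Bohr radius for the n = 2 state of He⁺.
0.10584 nm (or 1.05836 Å)

The Bohr radius formula is:
r_n = n² a₀ / Z

where a₀ = 0.05291772 nm is the Bohr radius.

For He⁺ (Z = 2) at n = 2:
r_2 = 2² × 0.05291772 nm / 2
r_2 = 4 × 0.05291772 nm / 2
r_2 = 0.211671 nm / 2
r_2 = 0.10584 nm

The electron orbits at approximately 0.10584 nm from the nucleus.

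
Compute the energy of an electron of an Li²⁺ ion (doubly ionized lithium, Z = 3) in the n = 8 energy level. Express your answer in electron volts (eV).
-1.91 eV

The energy levels of a hydrogen-like atom are given by:
E_n = -13.6057 Z² / n² eV  (with Z = 3 for Li²⁺)

For n = 8:
E_8 = -13.6057 × 3² / 8²
E_8 = -13.6057 × 9 / 64
E_8 = -1.91 eV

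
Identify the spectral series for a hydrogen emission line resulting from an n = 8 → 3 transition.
Paschen series

The spectral series in hydrogen are named based on the final (lower) energy level:
- Lyman series: n_final = 1 (ultraviolet)
- Balmer series: n_final = 2 (visible/near-UV)
- Paschen series: n_final = 3 (infrared)
- Brackett series: n_final = 4 (infrared)
- Pfund series: n_final = 5 (far infrared)

Since this transition ends at n = 3, it belongs to the Paschen series.

For reference, this 8 → 3 line has photon energy
ΔE = 13.6057 eV × (1/3² - 1/8²) = 1.299155 eV,
corresponding to wavelength λ = hc/ΔE = 1239.84 eV·nm / 1.299155 eV = 954.34 nm in the infrared region.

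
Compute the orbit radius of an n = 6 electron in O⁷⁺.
0.2381 nm (or 2.3813 Å)

The Bohr radius formula is:
r_n = n² a₀ / Z

where a₀ = 0.0529177 nm is the Bohr radius.

For O⁷⁺ (Z = 8) at n = 6:
r_6 = 6² × 0.0529177 nm / 8
r_6 = 36 × 0.0529177 nm / 8
r_6 = 1.90504 nm / 8
r_6 = 0.2381 nm

The electron orbits at approximately 0.2381 nm from the nucleus.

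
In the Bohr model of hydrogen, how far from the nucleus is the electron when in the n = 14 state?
10.3719 nm (or 103.7187 Å)

The Bohr radius formula is:
r_n = n² a₀ / Z

where a₀ = 0.0529177 nm is the Bohr radius.

For H (Z = 1) at n = 14:
r_14 = 14² × 0.0529177 nm / 1
r_14 = 196 × 0.0529177 nm / 1
r_14 = 10.37187 nm / 1
r_14 = 10.3719 nm

The electron orbits at approximately 10.3719 nm from the nucleus.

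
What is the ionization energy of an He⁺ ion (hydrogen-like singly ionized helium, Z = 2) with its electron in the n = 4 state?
3.401425 eV

The ionization energy is the energy needed to remove the electron completely (n → ∞).

For a hydrogen-like ion with Z = 2, E_n = -13.6057 Z² / n² eV.

At n = 4: E_4 = -13.6057 × 2² / 4² = -3.401425000 eV
At n = ∞: E_∞ = 0 eV

Ionization energy = E_∞ - E_4 = 0 - (-3.401425000) = 3.401425000 eV
Ionization energy ≈ 3.401425 eV

This is also called the binding energy of the electron in state n = 4.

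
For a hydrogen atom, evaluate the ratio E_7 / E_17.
5.898

Using E_n = -13.6057 Z² / n² eV with Z = 1:

E_7 = -13.6057 / 7² = -13.6057 / 49 = -0.277667347 eV
E_17 = -13.6057 / 17² = -13.6057 / 289 = -0.047078547 eV

The ratio is:
E_7/E_17 = (-0.277667347) / (-0.047078547)
E_7/E_17 = (-13.6057/49) / (-13.6057/289)
E_7/E_17 = 289/49
E_7/E_17 = 5.898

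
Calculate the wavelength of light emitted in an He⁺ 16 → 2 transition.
92.572966 nm

First, find the transition energy using E_n = -13.6057 Z² / n² eV:
E_16 = -13.6057 × 2² / 16² = -0.21258906 eV
E_2 = -13.6057 × 2² / 2² = -13.60570000 eV

Photon energy: |ΔE| = |E_2 - E_16| = 13.39311094 eV

Convert to wavelength using E = hc/λ with hc = 1239.84 eV·nm:
λ = hc/E = 1239.84 eV·nm / 13.39311094 eV
λ = 92.572966 nm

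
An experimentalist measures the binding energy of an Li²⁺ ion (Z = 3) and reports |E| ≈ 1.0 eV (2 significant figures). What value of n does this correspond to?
n = 11

The exact energy levels follow E_n = -13.6057 Z² / n² eV with Z = 3.

The measured value (-1.0 eV) is reported to only 2 significant figures, so we must test candidate n values and see which one matches to that precision.

Candidate energies:
  n = 9:  E = -13.6057 × 3² / 9² = -1.51174 eV
  n = 10:  E = -13.6057 × 3² / 10² = -1.22451 eV
  n = 11:  E = -13.6057 × 3² / 11² = -1.01199 eV  ← matches
  n = 12:  E = -13.6057 × 3² / 12² = -0.85036 eV
  n = 13:  E = -13.6057 × 3² / 13² = -0.72456 eV

Checking against the measurement of -1.0 eV (2 sig figs), only n = 11 agrees:
E_11 = -1.01199 eV, which rounds to -1.0 eV ✓

Therefore n = 11.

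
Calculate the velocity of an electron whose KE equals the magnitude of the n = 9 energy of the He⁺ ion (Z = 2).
4.8615e+05 m/s (or 0.16216% of c)

The binding energy at n = 9 for He⁺ is:
E_9 = -13.6057 × 2²/9² = -0.67188642 eV
|E_9| = 0.67188642 eV

Convert to Joules:
KE = 0.67188642 eV × (1.602177 × 10⁻¹⁹ J/eV) = 1.076481e-19 J

Using KE = ½mv²:
v = √(2·KE/m_e)
v = √(2 × 1.076481e-19 J / 9.10938 × 10⁻³¹ kg)
v = 4.8615e+05 m/s

This is approximately 0.16216% the speed of light.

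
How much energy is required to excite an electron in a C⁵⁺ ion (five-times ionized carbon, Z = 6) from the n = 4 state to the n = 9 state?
24.5658 eV

The energy levels of a hydrogen-like atom are E_n = -13.6057 Z² eV / n².

Energy at n = 4: E_4 = -13.6057 × 6² / 4² = -30.6128250 eV
Energy at n = 9: E_9 = -13.6057 × 6² / 9² = -6.0469778 eV

The excitation energy is the difference:
ΔE = E_9 - E_4
ΔE = -6.0469778 - (-30.6128250)
ΔE = 24.5658 eV

Since this is positive, energy must be absorbed (photon absorption).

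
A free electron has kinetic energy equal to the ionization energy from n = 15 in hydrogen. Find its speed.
1.46e+05 m/s (or 0.049% of c)

The binding energy at n = 15 for hydrogen is:
E_15 = -13.6057/15² = -0.0604698 eV
|E_15| = 0.0604698 eV

Convert to Joules:
KE = 0.0604698 eV × (1.602177 × 10⁻¹⁹ J/eV) = 9.6883e-21 J

Using KE = ½mv²:
v = √(2·KE/m_e)
v = √(2 × 9.6883e-21 J / 9.10938 × 10⁻³¹ kg)
v = 1.46e+05 m/s

This is approximately 0.049% the speed of light.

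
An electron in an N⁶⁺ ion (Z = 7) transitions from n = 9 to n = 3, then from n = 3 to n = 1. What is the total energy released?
658.448691 eV

The energy levels of N⁶⁺ are E_n = -13.6057 × 7² / n² eV.

First transition (9 → 3):
ΔE₁ = |E_3 - E_9|
ΔE₁ = |-74.075477777778 - (-8.230608641975)| = 65.844869136 eV

Second transition (3 → 1):
ΔE₂ = |E_1 - E_3|
ΔE₂ = |-666.679300000000 - (-74.075477777778)| = 592.603822222 eV

Total energy released:
E_total = ΔE₁ + ΔE₂ = 65.844869136 + 592.603822222 = 658.448691 eV

Note: This equals the direct transition 9 → 1: 658.448691 eV ✓
Energy is conserved regardless of the path taken.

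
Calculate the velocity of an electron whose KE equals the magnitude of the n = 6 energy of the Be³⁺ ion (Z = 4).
1.45846e+06 m/s (or 0.486% of c)

The binding energy at n = 6 for Be³⁺ is:
E_6 = -13.6057 × 4²/6² = -6.04697778 eV
|E_6| = 6.04697778 eV

Convert to Joules:
KE = 6.04697778 eV × (1.602177 × 10⁻¹⁹ J/eV) = 9.6883287e-19 J

Using KE = ½mv²:
v = √(2·KE/m_e)
v = √(2 × 9.6883287e-19 J / 9.10938 × 10⁻³¹ kg)
v = 1.45846e+06 m/s

This is approximately 0.486% the speed of light.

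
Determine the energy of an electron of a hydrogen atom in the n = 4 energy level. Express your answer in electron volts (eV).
-0.85 eV

The energy levels of a hydrogen-like atom are given by:
E_n = -13.6057 eV / n²

For n = 4:
E_4 = -13.6057 eV / 4²
E_4 = -13.6057 eV / 16
E_4 = -0.85 eV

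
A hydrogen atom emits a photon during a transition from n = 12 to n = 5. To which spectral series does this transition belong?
Pfund series

The spectral series in hydrogen are named based on the final (lower) energy level:
- Lyman series: n_final = 1 (ultraviolet)
- Balmer series: n_final = 2 (visible/near-UV)
- Paschen series: n_final = 3 (infrared)
- Brackett series: n_final = 4 (infrared)
- Pfund series: n_final = 5 (far infrared)

Since this transition ends at n = 5, it belongs to the Pfund series.

For reference, this 12 → 5 line has photon energy
ΔE = 13.6057 eV × (1/5² - 1/12²) = 0.4497439722 eV,
corresponding to wavelength λ = hc/ΔE = 1239.84 eV·nm / 0.4497439722 eV = 2756.7685 nm in the far infrared region.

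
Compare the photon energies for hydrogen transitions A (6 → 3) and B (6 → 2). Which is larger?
6 → 2

Calculate the energy for each transition:

Transition 6 → 3:
ΔE₁ = |E_3 - E_6| = |-13.6057/3² - (-13.6057/6²)|
ΔE₁ = |-1.511744444 - (-0.377936111)| = 1.133808 eV

Transition 6 → 2:
ΔE₂ = |E_2 - E_6| = |-13.6057/2² - (-13.6057/6²)|
ΔE₂ = |-3.401425000 - (-0.377936111)| = 3.023489 eV

Since 3.023489 eV > 1.133808 eV, the transition 6 → 2 emits the more energetic photon.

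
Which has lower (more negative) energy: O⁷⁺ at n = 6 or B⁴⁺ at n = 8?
O⁷⁺ at n = 6 (E = -24.19 eV)

Using E_n = -13.6057 Z² / n² eV:

O⁷⁺ (Z = 8) at n = 6:
E = -13.6057 × 8² / 6² = -13.6057 × 64 / 36 = -24.18791 eV

B⁴⁺ (Z = 5) at n = 8:
E = -13.6057 × 5² / 8² = -13.6057 × 25 / 64 = -5.31473 eV

Since -24.18791 eV < -5.31473 eV,
O⁷⁺ at n = 6 is more tightly bound (requires more energy to ionize).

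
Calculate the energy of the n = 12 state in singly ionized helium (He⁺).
-0.377936 eV

For hydrogen-like ions, the energy levels scale with Z²:
E_n = -13.6057 Z² / n² eV

For He⁺ (Z = 2) at n = 12:
E_12 = -13.6057 × 2² / 12²
E_12 = -13.6057 × 4 / 144
E_12 = -54.4228 / 144
E_12 = -0.377936 eV

The energy is 4 times more negative than hydrogen at the same n due to the stronger nuclear charge.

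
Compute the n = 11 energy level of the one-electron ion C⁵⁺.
-4.0480 eV

For hydrogen-like ions, the energy levels scale with Z²:
E_n = -13.6057 Z² / n² eV

For C⁵⁺ (Z = 6) at n = 11:
E_11 = -13.6057 × 6² / 11²
E_11 = -13.6057 × 36 / 121
E_11 = -489.8052 / 121
E_11 = -4.0480 eV

The energy is 36 times more negative than hydrogen at the same n due to the stronger nuclear charge.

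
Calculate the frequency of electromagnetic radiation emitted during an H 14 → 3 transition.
3.48753e+14 Hz

First, find the transition energy:
E_14 = -13.6057 / 14² = -0.06941684 eV
E_3 = -13.6057 / 3² = -1.51174444 eV
|ΔE| = |E_3 - E_14| = 1.44232760 eV

Convert to Joules: E = 1.44232760 eV × (1.602177 × 10⁻¹⁹ J/eV) = 2.3108641e-19 J

Using E = hf:
f = E/h = 2.3108641e-19 J / (6.62607 × 10⁻³⁴ J·s)
f = 3.48753e+14 Hz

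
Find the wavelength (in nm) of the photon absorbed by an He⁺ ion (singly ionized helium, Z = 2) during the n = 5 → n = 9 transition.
823.799952 nm

First, find the transition energy using E_n = -13.6057 Z² / n² eV:
E_5 = -13.6057 × 2² / 5² = -2.1769120000 eV
E_9 = -13.6057 × 2² / 9² = -0.6718864198 eV

Photon energy: |ΔE| = |E_9 - E_5| = 1.5050255802 eV

Convert to wavelength using E = hc/λ with hc = 1239.84 eV·nm:
λ = hc/E = 1239.84 eV·nm / 1.5050255802 eV
λ = 823.799952 nm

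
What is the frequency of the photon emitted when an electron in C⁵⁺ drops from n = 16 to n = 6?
2.827e+15 Hz

First, find the transition energy:
E_16 = -13.6057 × 6² / 16² = -1.91330 eV
E_6 = -13.6057 × 6² / 6² = -13.60570 eV
|ΔE| = |E_6 - E_16| = 11.69240 eV

Convert to Joules: E = 11.69240 eV × (1.602177 × 10⁻¹⁹ J/eV) = 1.87333e-18 J

Using E = hf:
f = E/h = 1.87333e-18 J / (6.62607 × 10⁻³⁴ J·s)
f = 2.827e+15 Hz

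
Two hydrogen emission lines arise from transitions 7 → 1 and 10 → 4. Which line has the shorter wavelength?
7 → 1

Calculate the energy for each transition:

Transition 7 → 1:
ΔE₁ = |E_1 - E_7| = |-13.6057/1² - (-13.6057/7²)|
ΔE₁ = |-13.6057000000 - (-0.2776673469)| = 13.3280327 eV

Transition 10 → 4:
ΔE₂ = |E_4 - E_10| = |-13.6057/4² - (-13.6057/10²)|
ΔE₂ = |-0.8503562500 - (-0.1360570000)| = 0.7142993 eV

Since 13.3280327 eV > 0.7142993 eV, the transition 7 → 1 emits the more energetic photon.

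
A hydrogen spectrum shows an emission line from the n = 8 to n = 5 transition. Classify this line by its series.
Pfund series

The spectral series in hydrogen are named based on the final (lower) energy level:
- Lyman series: n_final = 1 (ultraviolet)
- Balmer series: n_final = 2 (visible/near-UV)
- Paschen series: n_final = 3 (infrared)
- Brackett series: n_final = 4 (infrared)
- Pfund series: n_final = 5 (far infrared)

Since this transition ends at n = 5, it belongs to the Pfund series.

For reference, this 8 → 5 line has photon energy
ΔE = 13.6057 eV × (1/5² - 1/8²) = 0.33163893750 eV,
corresponding to wavelength λ = hc/ΔE = 1239.84 eV·nm / 0.33163893750 eV = 3738.52362 nm in the far infrared region.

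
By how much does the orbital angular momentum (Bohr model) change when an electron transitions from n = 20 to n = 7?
1.371e-33 J·s (or 13ℏ)

In the Bohr model, L_n = nℏ where ℏ = 1.05457e-34 J·s.

L_20 = 20ℏ = 2.10914e-33 J·s
L_7 = 7ℏ = 7.38199e-34 J·s

ΔL = L_20 - L_7 = (20 - 7)ℏ = 13ℏ
ΔL = 13 × 1.05457e-34 J·s = 1.371e-33 J·s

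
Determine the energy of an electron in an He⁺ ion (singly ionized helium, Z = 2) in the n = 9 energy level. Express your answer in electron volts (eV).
-0.6719 eV

The energy levels of a hydrogen-like atom are given by:
E_n = -13.6057 Z² / n² eV  (with Z = 2 for He⁺)

For n = 9:
E_9 = -13.6057 × 2² / 9²
E_9 = -13.6057 × 4 / 81
E_9 = -0.6719 eV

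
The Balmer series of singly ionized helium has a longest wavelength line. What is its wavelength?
164.02772 nm

The longest wavelength corresponds to the smallest energy transition in the series.
The Balmer series has all transitions ending at n_f = 2.

For He⁺ (Z = 2), the first line (α-line) is the jump from n = 3 to n = 2:
E_3 = -13.6057 × 2² / 3² = -6.046977778 eV
E_2 = -13.6057 × 2² / 2² = -13.605700000 eV
ΔE = E_3 - E_2 = 7.558722222 eV

λ = hc/E = 1239.84 eV·nm / 7.558722222 eV
λ = 164.02772 nm

This is the α-line of the Balmer series in He⁺.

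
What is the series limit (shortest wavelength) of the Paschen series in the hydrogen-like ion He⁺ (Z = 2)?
205.035 nm

The series limit corresponds to the transition from n = ∞ to n = 3.
This is the highest energy (shortest wavelength) transition in the Paschen series.

E_∞ = 0 eV
E_3 = -13.6057 × 2² / 3² = -6.0469778 eV

Energy at series limit:
ΔE = E_∞ - E_3 = 0 - (-6.0469778) = 6.0469778 eV
λ = hc/E = 1239.84 eV·nm / 6.0469778 eV = 205.035 nm

This energy equals the ionization energy from the n = 3 state of He⁺.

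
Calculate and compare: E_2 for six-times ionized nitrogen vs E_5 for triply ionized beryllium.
N⁶⁺ at n = 2 (E = -166.66983 eV)

Using E_n = -13.6057 Z² / n² eV:

N⁶⁺ (Z = 7) at n = 2:
E = -13.6057 × 7² / 2² = -13.6057 × 49 / 4 = -166.66982500 eV

Be³⁺ (Z = 4) at n = 5:
E = -13.6057 × 4² / 5² = -13.6057 × 16 / 25 = -8.70764800 eV

Since -166.66982500 eV < -8.70764800 eV,
N⁶⁺ at n = 2 is more tightly bound (requires more energy to ionize).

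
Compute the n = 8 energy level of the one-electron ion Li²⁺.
-1.913 eV

For hydrogen-like ions, the energy levels scale with Z²:
E_n = -13.6057 Z² / n² eV

For Li²⁺ (Z = 3) at n = 8:
E_8 = -13.6057 × 3² / 8²
E_8 = -13.6057 × 9 / 64
E_8 = -122.4513 / 64
E_8 = -1.913 eV

The energy is 9 times more negative than hydrogen at the same n due to the stronger nuclear charge.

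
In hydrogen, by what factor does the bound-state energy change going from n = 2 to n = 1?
4.0000

Using E_n = -13.6057 Z² / n² eV with Z = 1:

E_1 = -13.6057 / 1² = -13.6057 / 1 = -13.6057000000 eV
E_2 = -13.6057 / 2² = -13.6057 / 4 = -3.4014250000 eV

The ratio is:
E_1/E_2 = (-13.6057000000) / (-3.4014250000)
E_1/E_2 = (-13.6057/1) / (-13.6057/4)
E_1/E_2 = 4/1
E_1/E_2 = 4.0000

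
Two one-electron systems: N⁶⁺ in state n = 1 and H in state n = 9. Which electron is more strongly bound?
N⁶⁺ at n = 1 (E = -666.679300 eV)

Using E_n = -13.6057 Z² / n² eV:

N⁶⁺ (Z = 7) at n = 1:
E = -13.6057 × 7² / 1² = -13.6057 × 49 / 1 = -666.679300000 eV

H (Z = 1) at n = 9:
E = -13.6057 × 1² / 9² = -13.6057 × 1 / 81 = -0.167971605 eV

Since -666.679300000 eV < -0.167971605 eV,
N⁶⁺ at n = 1 is more tightly bound (requires more energy to ionize).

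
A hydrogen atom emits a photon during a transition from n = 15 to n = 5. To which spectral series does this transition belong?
Pfund series

The spectral series in hydrogen are named based on the final (lower) energy level:
- Lyman series: n_final = 1 (ultraviolet)
- Balmer series: n_final = 2 (visible/near-UV)
- Paschen series: n_final = 3 (infrared)
- Brackett series: n_final = 4 (infrared)
- Pfund series: n_final = 5 (far infrared)

Since this transition ends at n = 5, it belongs to the Pfund series.

For reference, this 15 → 5 line has photon energy
ΔE = 13.6057 eV × (1/5² - 1/15²) = 0.48375822 eV,
corresponding to wavelength λ = hc/ΔE = 1239.84 eV·nm / 0.48375822 eV = 2562.93 nm in the far infrared region.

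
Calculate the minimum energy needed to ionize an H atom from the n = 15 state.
0.060470 eV

The ionization energy is the energy needed to remove the electron completely (n → ∞).

For hydrogen, E_n = -13.6057 eV / n².

At n = 15: E_15 = -13.6057 / 15² = -0.060469778 eV
At n = ∞: E_∞ = 0 eV

Ionization energy = E_∞ - E_15 = 0 - (-0.060469778) = 0.060469778 eV
Ionization energy ≈ 0.060470 eV

This is also called the binding energy of the electron in state n = 15.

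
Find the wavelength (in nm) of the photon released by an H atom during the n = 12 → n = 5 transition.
2756.77 nm

First, find the transition energy using E_n = -13.6057 / n² eV:
E_12 = -13.6057 / 12² = -0.09448403 eV
E_5 = -13.6057 / 5² = -0.54422800 eV

Photon energy: |ΔE| = |E_5 - E_12| = 0.44974397 eV

Convert to wavelength using E = hc/λ with hc = 1239.84 eV·nm:
λ = hc/E = 1239.84 eV·nm / 0.44974397 eV
λ = 2756.77 nm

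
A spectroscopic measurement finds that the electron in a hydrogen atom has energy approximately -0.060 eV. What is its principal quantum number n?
n = 15

The exact energy levels follow E_n = -13.6057 eV / n².

The measured value (-0.060 eV) is reported to only 2 significant figures, so we must test candidate n values and see which one matches to that precision.

Candidate energies:
  n = 13:  E = -13.6057/13² = -0.08051 eV
  n = 14:  E = -13.6057/14² = -0.06942 eV
  n = 15:  E = -13.6057/15² = -0.06047 eV  ← matches
  n = 16:  E = -13.6057/16² = -0.05315 eV
  n = 17:  E = -13.6057/17² = -0.04708 eV

Checking against the measurement of -0.060 eV (2 sig figs), only n = 15 agrees:
E_15 = -0.06047 eV, which rounds to -0.060 eV ✓

Therefore n = 15.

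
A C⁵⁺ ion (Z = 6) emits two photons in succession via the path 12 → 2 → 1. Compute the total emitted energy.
486.40378 eV

The energy levels of C⁵⁺ are E_n = -13.6057 × 6² / n² eV.

First transition (12 → 2):
ΔE₁ = |E_2 - E_12|
ΔE₁ = |-122.45130000000 - (-3.40142500000)| = 119.04987500 eV

Second transition (2 → 1):
ΔE₂ = |E_1 - E_2|
ΔE₂ = |-489.80520000000 - (-122.45130000000)| = 367.35390000 eV

Total energy released:
E_total = ΔE₁ + ΔE₂ = 119.04987500 + 367.35390000 = 486.40378 eV

Note: This equals the direct transition 12 → 1: 486.40378 eV ✓
Energy is conserved regardless of the path taken.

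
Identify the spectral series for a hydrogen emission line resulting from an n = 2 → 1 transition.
Lyman series

The spectral series in hydrogen are named based on the final (lower) energy level:
- Lyman series: n_final = 1 (ultraviolet)
- Balmer series: n_final = 2 (visible/near-UV)
- Paschen series: n_final = 3 (infrared)
- Brackett series: n_final = 4 (infrared)
- Pfund series: n_final = 5 (far infrared)

Since this transition ends at n = 1, it belongs to the Lyman series.

For reference, this 2 → 1 line has photon energy
ΔE = 13.6057 eV × (1/1² - 1/2²) = 10.20428 eV,
corresponding to wavelength λ = hc/ΔE = 1239.84 eV·nm / 10.20428 eV = 121.50 nm in the ultraviolet region.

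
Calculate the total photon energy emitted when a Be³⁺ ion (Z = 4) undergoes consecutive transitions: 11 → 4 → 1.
215.892 eV

The energy levels of Be³⁺ are E_n = -13.6057 × 4² / n² eV.

First transition (11 → 4):
ΔE₁ = |E_4 - E_11|
ΔE₁ = |-13.605700000 - (-1.799100826)| = 11.806599 eV

Second transition (4 → 1):
ΔE₂ = |E_1 - E_4|
ΔE₂ = |-217.691200000 - (-13.605700000)| = 204.085500 eV

Total energy released:
E_total = ΔE₁ + ΔE₂ = 11.806599 + 204.085500 = 215.892 eV

Note: This equals the direct transition 11 → 1: 215.892 eV ✓
Energy is conserved regardless of the path taken.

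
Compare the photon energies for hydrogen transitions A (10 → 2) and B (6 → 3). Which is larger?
10 → 2

Calculate the energy for each transition:

Transition 10 → 2:
ΔE₁ = |E_2 - E_10| = |-13.6057/2² - (-13.6057/10²)|
ΔE₁ = |-3.4014250000 - (-0.1360570000)| = 3.2653680 eV

Transition 6 → 3:
ΔE₂ = |E_3 - E_6| = |-13.6057/3² - (-13.6057/6²)|
ΔE₂ = |-1.5117444444 - (-0.3779361111)| = 1.1338083 eV

Since 3.2653680 eV > 1.1338083 eV, the transition 10 → 2 emits the more energetic photon.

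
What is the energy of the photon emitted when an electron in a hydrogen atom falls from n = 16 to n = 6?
0.324789 eV

The energy levels are E_n = -13.6057 eV / n².

Energy at n = 16: E_16 = -13.6057 / 16² = -0.053147266 eV
Energy at n = 6: E_6 = -13.6057 / 6² = -0.377936111 eV

For emission (electron falling to lower state), the photon energy is:
E_photon = E_16 - E_6 = |-0.053147266 - (-0.377936111)|
E_photon = 0.324789 eV

This energy is carried away by the emitted photon.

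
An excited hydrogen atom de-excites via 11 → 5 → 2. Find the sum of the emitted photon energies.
3.288981 eV

The energy levels of hydrogen are E_n = -13.6057 / n² eV.

First transition (11 → 5):
ΔE₁ = |E_5 - E_11|
ΔE₁ = |-0.544228000000 - (-0.112443801653)| = 0.431784198 eV

Second transition (5 → 2):
ΔE₂ = |E_2 - E_5|
ΔE₂ = |-3.401425000000 - (-0.544228000000)| = 2.857197000 eV

Total energy released:
E_total = ΔE₁ + ΔE₂ = 0.431784198 + 2.857197000 = 3.288981 eV

Note: This equals the direct transition 11 → 2: 3.288981 eV ✓
Energy is conserved regardless of the path taken.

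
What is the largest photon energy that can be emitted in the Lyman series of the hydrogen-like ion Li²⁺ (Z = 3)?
122.451300 eV

The series limit corresponds to the transition from n = ∞ to n = 1.
This is the highest energy (shortest wavelength) transition in the Lyman series.

E_∞ = 0 eV
E_1 = -13.6057 × 3² / 1² = -122.451300 eV

Energy at series limit:
ΔE = E_∞ - E_1 = 0 - (-122.451300) = 122.451300 eV

This energy equals the ionization energy from the n = 1 state of Li²⁺.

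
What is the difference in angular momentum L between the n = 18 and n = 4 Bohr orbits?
1.48e-33 J·s (or 14ℏ)

In the Bohr model, L_n = nℏ where ℏ = 1.0546e-34 J·s.

L_18 = 18ℏ = 1.8983e-33 J·s
L_4 = 4ℏ = 4.2184e-34 J·s

ΔL = L_18 - L_4 = (18 - 4)ℏ = 14ℏ
ΔL = 14 × 1.0546e-34 J·s = 1.48e-33 J·s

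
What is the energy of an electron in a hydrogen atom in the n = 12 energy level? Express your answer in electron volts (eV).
-0.094484 eV

The energy levels of a hydrogen-like atom are given by:
E_n = -13.6057 eV / n²

For n = 12:
E_12 = -13.6057 eV / 12²
E_12 = -13.6057 eV / 144
E_12 = -0.094484 eV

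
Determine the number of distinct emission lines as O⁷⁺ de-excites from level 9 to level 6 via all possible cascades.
6

The electron can occupy levels n = 6, 7, ..., 9 during de-excitation — that is m = 9 - 6 + 1 = 4 distinct levels.

The number of distinct spectral lines equals the number of ways to choose 2 of these m levels (each pair gives one possible emission transition):

Number of lines = m(m-1)/2 = 4×3/2 = 6

These correspond to all possible transitions between the 4 levels:
9 → 8, 9 → 7, 9 → 6, 8 → 7, 8 → 6, 7 → 6

Each transition produces a photon with a unique energy (and thus wavelength). This count does not depend on Z.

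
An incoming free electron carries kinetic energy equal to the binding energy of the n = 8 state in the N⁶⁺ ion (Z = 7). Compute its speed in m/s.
1.91e+06 m/s (or 0.638525% of c)

The binding energy at n = 8 for N⁶⁺ is:
E_8 = -13.6057 × 7²/8² = -10.41686406 eV
|E_8| = 10.41686406 eV

Convert to Joules:
KE = 10.41686406 eV × (1.602177 × 10⁻¹⁹ J/eV) = 1.6690e-18 J

Using KE = ½mv²:
v = √(2·KE/m_e)
v = √(2 × 1.6690e-18 J / 9.10938 × 10⁻³¹ kg)
v = 1.91e+06 m/s

This is approximately 0.638525% the speed of light.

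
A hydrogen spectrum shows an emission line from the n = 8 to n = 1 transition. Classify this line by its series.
Lyman series

The spectral series in hydrogen are named based on the final (lower) energy level:
- Lyman series: n_final = 1 (ultraviolet)
- Balmer series: n_final = 2 (visible/near-UV)
- Paschen series: n_final = 3 (infrared)
- Brackett series: n_final = 4 (infrared)
- Pfund series: n_final = 5 (far infrared)

Since this transition ends at n = 1, it belongs to the Lyman series.

For reference, this 8 → 1 line has photon energy
ΔE = 13.6057 eV × (1/1² - 1/8²) = 13.3931 eV,
corresponding to wavelength λ = hc/ΔE = 1239.84 eV·nm / 13.3931 eV = 92.57 nm in the ultraviolet region.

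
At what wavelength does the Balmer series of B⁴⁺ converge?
14.58 nm

The series limit corresponds to the transition from n = ∞ to n = 2.
This is the highest energy (shortest wavelength) transition in the Balmer series.

E_∞ = 0 eV
E_2 = -13.6057 × 5² / 2² = -85.0356 eV

Energy at series limit:
ΔE = E_∞ - E_2 = 0 - (-85.0356) = 85.0356 eV
λ = hc/E = 1239.84 eV·nm / 85.0356 eV = 14.58 nm

This energy equals the ionization energy from the n = 2 state of B⁴⁺.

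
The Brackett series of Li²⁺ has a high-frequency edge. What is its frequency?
1.8505e+15 Hz

The series limit corresponds to the transition from n = ∞ to n = 4.
This is the highest energy (shortest wavelength) transition in the Brackett series.

E_∞ = 0 eV
E_4 = -13.6057 × 3² / 4² = -7.6532063 eV

Energy at series limit:
ΔE = E_∞ - E_4 = 0 - (-7.6532063) = 7.6532063 eV
E = 7.6532063 eV × (1.602177 × 10⁻¹⁹ J/eV) = 1.226179e-18 J
f = E/h = 1.226179e-18 J / (6.62607 × 10⁻³⁴ J·s) = 1.8505e+15 Hz

This energy equals the ionization energy from the n = 4 state of Li²⁺.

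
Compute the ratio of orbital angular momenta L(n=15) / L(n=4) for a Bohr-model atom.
3.7500

In the Bohr model, L_n = nℏ, so the ratio is purely the ratio of quantum numbers:

L_15/L_4 = 15ℏ / 4ℏ = 15/4 = 3.7500

The angular momentum scales linearly with n.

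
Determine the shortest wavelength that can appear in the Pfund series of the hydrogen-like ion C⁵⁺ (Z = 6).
63.28230 nm

The series limit corresponds to the transition from n = ∞ to n = 5.
This is the highest energy (shortest wavelength) transition in the Pfund series.

E_∞ = 0 eV
E_5 = -13.6057 × 6² / 5² = -19.5922080 eV

Energy at series limit:
ΔE = E_∞ - E_5 = 0 - (-19.5922080) = 19.5922080 eV
λ = hc/E = 1239.84 eV·nm / 19.5922080 eV = 63.28230 nm

This energy equals the ionization energy from the n = 5 state of C⁵⁺.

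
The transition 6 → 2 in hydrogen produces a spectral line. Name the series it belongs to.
Balmer series

The spectral series in hydrogen are named based on the final (lower) energy level:
- Lyman series: n_final = 1 (ultraviolet)
- Balmer series: n_final = 2 (visible/near-UV)
- Paschen series: n_final = 3 (infrared)
- Brackett series: n_final = 4 (infrared)
- Pfund series: n_final = 5 (far infrared)

Since this transition ends at n = 2, it belongs to the Balmer series.

For reference, this 6 → 2 line has photon energy
ΔE = 13.6057 eV × (1/2² - 1/6²) = 3.023488889 eV,
corresponding to wavelength λ = hc/ΔE = 1239.84 eV·nm / 3.023488889 eV = 410.06931 nm in the visible/near-UV region.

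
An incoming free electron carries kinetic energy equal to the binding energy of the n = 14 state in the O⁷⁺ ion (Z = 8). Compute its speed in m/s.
1.25011e+06 m/s (or 0.41699% of c)

The binding energy at n = 14 for O⁷⁺ is:
E_14 = -13.6057 × 8²/14² = -4.44267755 eV
|E_14| = 4.44267755 eV

Convert to Joules:
KE = 4.44267755 eV × (1.602177 × 10⁻¹⁹ J/eV) = 7.1179558e-19 J

Using KE = ½mv²:
v = √(2·KE/m_e)
v = √(2 × 7.1179558e-19 J / 9.10938 × 10⁻³¹ kg)
v = 1.25011e+06 m/s

This is approximately 0.41699% the speed of light.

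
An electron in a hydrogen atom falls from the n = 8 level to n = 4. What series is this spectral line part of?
Brackett series

The spectral series in hydrogen are named based on the final (lower) energy level:
- Lyman series: n_final = 1 (ultraviolet)
- Balmer series: n_final = 2 (visible/near-UV)
- Paschen series: n_final = 3 (infrared)
- Brackett series: n_final = 4 (infrared)
- Pfund series: n_final = 5 (far infrared)

Since this transition ends at n = 4, it belongs to the Brackett series.

For reference, this 8 → 4 line has photon energy
ΔE = 13.6057 eV × (1/4² - 1/8²) = 0.63776719 eV,
corresponding to wavelength λ = hc/ΔE = 1239.84 eV·nm / 0.63776719 eV = 1944.03 nm in the infrared region.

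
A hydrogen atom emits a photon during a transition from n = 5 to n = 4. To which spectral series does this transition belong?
Brackett series

The spectral series in hydrogen are named based on the final (lower) energy level:
- Lyman series: n_final = 1 (ultraviolet)
- Balmer series: n_final = 2 (visible/near-UV)
- Paschen series: n_final = 3 (infrared)
- Brackett series: n_final = 4 (infrared)
- Pfund series: n_final = 5 (far infrared)

Since this transition ends at n = 4, it belongs to the Brackett series.

For reference, this 5 → 4 line has photon energy
ΔE = 13.6057 eV × (1/4² - 1/5²) = 0.306128250 eV,
corresponding to wavelength λ = hc/ΔE = 1239.84 eV·nm / 0.306128250 eV = 4050.067 nm in the infrared region.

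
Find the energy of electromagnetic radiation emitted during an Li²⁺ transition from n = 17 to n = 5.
4.47 eV

The energy levels are E_n = -13.6057 Z² eV / n².

Energy at n = 17: E_17 = -13.6057 × 3² / 17² = -0.42371 eV
Energy at n = 5: E_5 = -13.6057 × 3² / 5² = -4.89805 eV

For emission (electron falling to lower state), the photon energy is:
E_photon = E_17 - E_5 = |-0.42371 - (-4.89805)|
E_photon = 4.47 eV

This energy is carried away by the emitted photon.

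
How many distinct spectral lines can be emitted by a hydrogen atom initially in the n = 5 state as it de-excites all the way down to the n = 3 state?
3

The electron can occupy levels n = 3, 4, ..., 5 during de-excitation — that is m = 5 - 3 + 1 = 3 distinct levels.

The number of distinct spectral lines equals the number of ways to choose 2 of these m levels (each pair gives one possible emission transition):

Number of lines = m(m-1)/2 = 3×2/2 = 3

These correspond to all possible transitions between the 3 levels:
5 → 4, 5 → 3, 4 → 3

Each transition produces a photon with a unique energy (and thus wavelength). This count does not depend on Z.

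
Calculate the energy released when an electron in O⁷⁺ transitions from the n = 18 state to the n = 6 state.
21.50 eV

The energy levels are E_n = -13.6057 Z² eV / n².

Energy at n = 18: E_18 = -13.6057 × 8² / 18² = -2.68755 eV
Energy at n = 6: E_6 = -13.6057 × 8² / 6² = -24.18791 eV

For emission (electron falling to lower state), the photon energy is:
E_photon = E_18 - E_6 = |-2.68755 - (-24.18791)|
E_photon = 21.50 eV

This energy is carried away by the emitted photon.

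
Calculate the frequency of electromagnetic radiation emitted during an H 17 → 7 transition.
5.57561e+13 Hz

First, find the transition energy:
E_17 = -13.6057 / 17² = -0.047078547 eV
E_7 = -13.6057 / 7² = -0.277667347 eV
|ΔE| = |E_7 - E_17| = 0.230588800 eV

Convert to Joules: E = 0.230588800 eV × (1.602177 × 10⁻¹⁹ J/eV) = 3.6944407e-20 J

Using E = hf:
f = E/h = 3.6944407e-20 J / (6.62607 × 10⁻³⁴ J·s)
f = 5.57561e+13 Hz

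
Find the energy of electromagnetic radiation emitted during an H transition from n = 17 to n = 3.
1.46 eV

The energy levels are E_n = -13.6057 eV / n².

Energy at n = 17: E_17 = -13.6057 / 17² = -0.04708 eV
Energy at n = 3: E_3 = -13.6057 / 3² = -1.51174 eV

For emission (electron falling to lower state), the photon energy is:
E_photon = E_17 - E_3 = |-0.04708 - (-1.51174)|
E_photon = 1.46 eV

This energy is carried away by the emitted photon.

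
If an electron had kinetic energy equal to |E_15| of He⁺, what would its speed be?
2.917e+05 m/s (or 0.097% of c)

The binding energy at n = 15 for He⁺ is:
E_15 = -13.6057 × 2²/15² = -0.2418791 eV
|E_15| = 0.2418791 eV

Convert to Joules:
KE = 0.2418791 eV × (1.602177 × 10⁻¹⁹ J/eV) = 3.87533e-20 J

Using KE = ½mv²:
v = √(2·KE/m_e)
v = √(2 × 3.87533e-20 J / 9.10938 × 10⁻³¹ kg)
v = 2.917e+05 m/s

This is approximately 0.097% the speed of light.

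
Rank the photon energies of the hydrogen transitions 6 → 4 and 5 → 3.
5 → 3

Calculate the energy for each transition:

Transition 6 → 4:
ΔE₁ = |E_4 - E_6| = |-13.6057/4² - (-13.6057/6²)|
ΔE₁ = |-0.85035625 - (-0.37793611)| = 0.47242 eV

Transition 5 → 3:
ΔE₂ = |E_3 - E_5| = |-13.6057/3² - (-13.6057/5²)|
ΔE₂ = |-1.51174444 - (-0.54422800)| = 0.96752 eV

Since 0.96752 eV > 0.47242 eV, the transition 5 → 3 emits the more energetic photon.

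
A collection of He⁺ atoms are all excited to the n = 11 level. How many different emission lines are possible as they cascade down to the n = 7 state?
10

The electron can occupy levels n = 7, 8, ..., 11 during de-excitation — that is m = 11 - 7 + 1 = 5 distinct levels.

The number of distinct spectral lines equals the number of ways to choose 2 of these m levels (each pair gives one possible emission transition):

Number of lines = m(m-1)/2 = 5×4/2 = 10

These correspond to all possible transitions between the 5 levels:
11 → 10, 11 → 9, 11 → 8, 11 → 7, 10 → 9, 10 → 8, 10 → 7, 9 → 8...

Each transition produces a photon with a unique energy (and thus wavelength). This count does not depend on Z.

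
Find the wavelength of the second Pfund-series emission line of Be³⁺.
290.70 nm

The lines of a series are numbered from the longest wavelength (smallest ΔE) outward; the second line is the transition from n = n_f + 2 to n_f.
The Pfund series has all transitions ending at n_f = 5.

For Be³⁺ (Z = 4), the second line (β-line) is the jump from n = 7 to n = 5:
E_7 = -13.6057 × 4² / 7² = -4.442678 eV
E_5 = -13.6057 × 4² / 5² = -8.707648 eV
ΔE = E_7 - E_5 = 4.264970 eV

λ = hc/E = 1239.84 eV·nm / 4.264970 eV
λ = 290.70 nm

This is the β-line of the Pfund series in Be³⁺.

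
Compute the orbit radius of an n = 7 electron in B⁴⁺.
0.51859 nm (or 5.18594 Å)

The Bohr radius formula is:
r_n = n² a₀ / Z

where a₀ = 0.05291772 nm is the Bohr radius.

For B⁴⁺ (Z = 5) at n = 7:
r_7 = 7² × 0.05291772 nm / 5
r_7 = 49 × 0.05291772 nm / 5
r_7 = 2.592968 nm / 5
r_7 = 0.51859 nm

The electron orbits at approximately 0.51859 nm from the nucleus.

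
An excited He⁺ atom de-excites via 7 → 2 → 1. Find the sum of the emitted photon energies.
53.31 eV

The energy levels of He⁺ are E_n = -13.6057 × 2² / n² eV.

First transition (7 → 2):
ΔE₁ = |E_2 - E_7|
ΔE₁ = |-13.60570000 - (-1.11066939)| = 12.49503 eV

Second transition (2 → 1):
ΔE₂ = |E_1 - E_2|
ΔE₂ = |-54.42280000 - (-13.60570000)| = 40.81710 eV

Total energy released:
E_total = ΔE₁ + ΔE₂ = 12.49503 + 40.81710 = 53.31 eV

Note: This equals the direct transition 7 → 1: 53.31 eV ✓
Energy is conserved regardless of the path taken.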